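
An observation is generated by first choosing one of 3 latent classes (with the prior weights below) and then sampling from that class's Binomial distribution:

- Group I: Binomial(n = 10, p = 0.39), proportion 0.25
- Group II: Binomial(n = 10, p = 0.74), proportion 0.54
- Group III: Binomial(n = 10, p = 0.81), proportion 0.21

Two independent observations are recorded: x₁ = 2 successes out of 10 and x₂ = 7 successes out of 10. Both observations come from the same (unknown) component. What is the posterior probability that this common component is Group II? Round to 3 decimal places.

0.055

By Bayes' theorem, P(k | x) = π_k f_k(x) / Σ_j π_j f_j(x).
Since both observations come from the same component, the likelihood for component k is f_k(x₁)·f_k(x₂).
  p_I = [C(10,2)·0.39^2·0.61^8 = 45·0.1521·0.0191707 = 0.131214] × [0.0373786] = 0.0049046
  p_II = [C(10,2)·0.74^2·0.26^8 = 45·0.5476·2.08827e-05 = 0.000514592] × [0.256285] = 0.000131882
  p_III = [C(10,2)·0.81^2·0.19^8 = 45·0.6561·1.69836e-06 = 5.01431e-05] × [0.188294] = 9.44166e-06
Prior × likelihood for each component:
  π_I·p_I = 0.25 × 0.0049046 = 0.00122615
  π_II·p_II = 0.54 × 0.000131882 = 7.12164e-05
  π_III·p_III = 0.21 × 9.44166e-06 = 1.98275e-06
Denominator: 0.00122615 + 7.12164e-05 + 1.98275e-06 = 0.00129935
P(Group II | x₁, x₂) ≈ 0.055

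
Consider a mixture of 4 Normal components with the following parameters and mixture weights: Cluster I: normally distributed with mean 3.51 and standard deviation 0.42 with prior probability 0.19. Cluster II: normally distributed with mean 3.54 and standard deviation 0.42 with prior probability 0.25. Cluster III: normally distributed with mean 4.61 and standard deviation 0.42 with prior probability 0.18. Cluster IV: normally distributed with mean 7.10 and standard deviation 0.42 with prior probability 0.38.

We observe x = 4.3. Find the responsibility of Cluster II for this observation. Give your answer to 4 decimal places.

0.2230

Posterior ∝ prior × likelihood, so P(k | x) ∝ π_k f_k(x); normalise over all components.
Component likelihoods at x = 4.3:
  L_I = (1/(0.42·√(2π)))·exp(−(4.3−3.51)²/(2·0.42²)) = 0.949863·exp(-1.76899) = 0.161956
  L_II = (1/(0.42·√(2π)))·exp(−(4.3−3.54)²/(2·0.42²)) = 0.949863·exp(-1.63719) = 0.184773
  L_III = (1/(0.42·√(2π)))·exp(−(4.3−4.61)²/(2·0.42²)) = 0.949863·exp(-0.27239) = 0.723373
  L_IV = (1/(0.42·√(2π)))·exp(−(4.3−7.10)²/(2·0.42²)) = 0.949863·exp(-22.22222) = 2.12164e-10
Weight by the priors:
  π_I·L_I = 0.19 × 0.161956 = 0.0307717
  π_II·L_II = 0.25 × 0.184773 = 0.0461933
  π_III·L_III = 0.18 × 0.723373 = 0.130207
  π_IV·L_IV = 0.38 × 2.12164e-10 = 8.06224e-11
Denominator: 0.0307717 + 0.0461933 + 0.130207 + 8.06224e-11 = 0.207172
P(Cluster II | data) = 0.0461933 / 0.207172 ≈ 0.2230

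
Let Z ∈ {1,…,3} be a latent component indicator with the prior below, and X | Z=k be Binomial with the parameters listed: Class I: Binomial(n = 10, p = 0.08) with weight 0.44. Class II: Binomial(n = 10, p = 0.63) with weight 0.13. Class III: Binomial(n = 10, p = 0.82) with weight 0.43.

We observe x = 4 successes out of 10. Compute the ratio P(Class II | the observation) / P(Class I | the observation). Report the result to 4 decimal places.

4.8081

The posterior odds equal the prior odds times the likelihood ratio: (π_i/π_j)·(f_i(x)/f_j(x)).
Binomial probabilities:
  p_I = 0.00521562
  p_II = 0.0848774
  p_III = 0.00322931
Odds = (0.13/0.44) × (0.0848774/0.00521562) = 0.295455 × 16.2737 ≈ 4.8081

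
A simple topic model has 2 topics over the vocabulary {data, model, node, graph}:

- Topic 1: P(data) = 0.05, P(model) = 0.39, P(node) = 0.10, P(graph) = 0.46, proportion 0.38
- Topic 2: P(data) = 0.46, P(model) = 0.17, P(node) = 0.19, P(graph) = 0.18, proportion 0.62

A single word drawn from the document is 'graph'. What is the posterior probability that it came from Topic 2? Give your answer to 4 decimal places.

By Bayes' theorem, P(k | x) = π_k f_k(x) / Σ_j π_j f_j(x).
Evaluate each component's likelihood at the observed value:
  f_1 = P(graph | comp) = 0.46
  f_2 = P(graph | comp) = 0.18
Multiply by the mixture weights:
  π_1·f_1 = 0.38 × 0.46 = 0.1748
  π_2·f_2 = 0.62 × 0.18 = 0.1116
Sum: 0.1748 + 0.1116 = 0.2864
So the posterior for Topic 2 is 0.1116 / 0.2864 ≈ 0.3897.

0.3897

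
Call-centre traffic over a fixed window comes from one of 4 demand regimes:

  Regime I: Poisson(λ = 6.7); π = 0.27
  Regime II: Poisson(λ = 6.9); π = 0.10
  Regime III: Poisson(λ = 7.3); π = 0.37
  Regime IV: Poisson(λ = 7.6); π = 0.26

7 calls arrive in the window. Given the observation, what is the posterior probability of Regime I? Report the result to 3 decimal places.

P(component k | x) = P(Z=k)·f_k(x) / marginal(x), where marginal(x) = Σ_j P(Z=j)·f_j(x).
Evaluate each component's likelihood at the observed value:
  p_I = 0.14802
  p_II = 0.148895
  p_III = 0.148074
  p_IV = 0.145421
Multiply by the mixture weights:
  P(Z=I)·p_I = 0.27 × 0.14802 = 0.0399654
  P(Z=II)·p_II = 0.10 × 0.148895 = 0.0148895
  P(Z=III)·p_III = 0.37 × 0.148074 = 0.0547875
  P(Z=IV)·p_IV = 0.26 × 0.145421 = 0.0378094
Marginal: 0.0399654 + 0.0148895 + 0.0547875 + 0.0378094 = 0.147452
P(Regime I | 7 calls) = 0.0399654 / 0.147452 ≈ 0.271

0.271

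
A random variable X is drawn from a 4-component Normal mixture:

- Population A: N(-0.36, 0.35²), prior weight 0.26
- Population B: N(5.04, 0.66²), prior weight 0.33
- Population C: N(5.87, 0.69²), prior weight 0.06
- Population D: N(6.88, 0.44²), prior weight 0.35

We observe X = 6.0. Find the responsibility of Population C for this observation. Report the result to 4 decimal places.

0.2330

The responsibility of component k is P(Z=k) f_k(x) divided by Σ_j P(Z=j) f_j(x).
Evaluate each component's likelihood at the observed value:
  f_A = 2.2628e-72
  f_B = 0.209868
  f_C = 0.568006
  f_D = 0.122707
Unnormalised posteriors:
  P(Z=A)·f_A = 0.26 × 2.2628e-72 = 5.88327e-73
  P(Z=B)·f_B = 0.33 × 0.209868 = 0.0692566
  P(Z=C)·f_C = 0.06 × 0.568006 = 0.0340804
  P(Z=D)·f_D = 0.35 × 0.122707 = 0.0429474
Denominator: 5.88327e-73 + 0.0692566 + 0.0340804 + 0.0429474 = 0.146284
P(Population C | x) ≈ 0.2330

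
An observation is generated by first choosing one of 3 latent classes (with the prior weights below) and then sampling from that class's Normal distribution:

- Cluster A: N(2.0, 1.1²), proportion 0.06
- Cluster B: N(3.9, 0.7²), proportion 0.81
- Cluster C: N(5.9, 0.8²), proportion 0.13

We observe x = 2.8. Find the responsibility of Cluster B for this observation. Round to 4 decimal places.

Posterior ∝ prior × likelihood, so P(k | x) ∝ π_k f_k(x); normalise over all components.
Evaluate each component's likelihood at the observed value:
  p_A = 0.278396
  p_B = 0.165803
  p_C = 0.000273665
Unnormalised posteriors:
  π_A·p_A = 0.06 × 0.278396 = 0.0167037
  π_B·p_B = 0.81 × 0.165803 = 0.1343
  π_C·p_C = 0.13 × 0.000273665 = 3.55764e-05
Marginal: 0.0167037 + 0.1343 + 3.55764e-05 = 0.151039
P(Cluster B | 2.8) = 0.1343 / 0.151039 ≈ 0.8892

0.8892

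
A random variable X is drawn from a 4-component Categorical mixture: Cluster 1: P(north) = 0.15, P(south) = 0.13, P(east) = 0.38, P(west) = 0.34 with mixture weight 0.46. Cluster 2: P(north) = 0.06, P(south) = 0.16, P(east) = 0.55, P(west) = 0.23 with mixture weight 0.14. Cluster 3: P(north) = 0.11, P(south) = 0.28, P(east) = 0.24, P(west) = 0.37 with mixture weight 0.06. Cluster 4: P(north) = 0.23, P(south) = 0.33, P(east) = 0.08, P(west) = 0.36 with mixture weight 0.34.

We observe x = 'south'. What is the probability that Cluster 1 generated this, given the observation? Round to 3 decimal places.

0.283

The responsibility of component k is P(Z=k) f_k(x) divided by Σ_j P(Z=j) f_j(x).
Evaluate each component's likelihood at the observed value:
  p_1 = P(south | comp) = 0.13
  p_2 = P(south | comp) = 0.16
  p_3 = P(south | comp) = 0.28
  p_4 = P(south | comp) = 0.33
Multiply by the mixture weights:
  P(Z=1)·p_1 = 0.46 × 0.13 = 0.0598
  P(Z=2)·p_2 = 0.14 × 0.16 = 0.0224
  P(Z=3)·p_3 = 0.06 × 0.28 = 0.0168
  P(Z=4)·p_4 = 0.34 × 0.33 = 0.1122
Evidence: 0.0598 + 0.0224 + 0.0168 + 0.1122 = 0.2112
Responsibility of Cluster 1: 0.0598 / 0.2112 ≈ 0.283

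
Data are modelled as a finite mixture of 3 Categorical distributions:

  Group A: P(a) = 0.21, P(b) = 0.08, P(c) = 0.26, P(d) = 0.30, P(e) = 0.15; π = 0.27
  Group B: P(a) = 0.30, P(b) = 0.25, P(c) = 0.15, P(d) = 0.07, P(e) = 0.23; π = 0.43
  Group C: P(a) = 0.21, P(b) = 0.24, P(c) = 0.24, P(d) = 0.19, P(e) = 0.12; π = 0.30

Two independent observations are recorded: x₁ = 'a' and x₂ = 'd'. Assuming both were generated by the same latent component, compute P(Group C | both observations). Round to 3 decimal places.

The responsibility of component k is π_k f_k(x) divided by Σ_j π_j f_j(x).
Since both observations come from the same component, the likelihood for component k is f_k(x₁)·f_k(x₂).
  p_A = [P(a | comp) = 0.21] × [0.3] = 0.063
  p_B = [P(a | comp) = 0.30] × [0.07] = 0.021
  p_C = [P(a | comp) = 0.21] × [0.19] = 0.0399
Multiply by the mixture weights:
  π_A·p_A = 0.27 × 0.063 = 0.01701
  π_B·p_B = 0.43 × 0.021 = 0.00903
  π_C·p_C = 0.30 × 0.0399 = 0.01197
Marginal: 0.01701 + 0.00903 + 0.01197 = 0.03801
So the posterior for Group C is 0.01197 / 0.03801 ≈ 0.315.

0.315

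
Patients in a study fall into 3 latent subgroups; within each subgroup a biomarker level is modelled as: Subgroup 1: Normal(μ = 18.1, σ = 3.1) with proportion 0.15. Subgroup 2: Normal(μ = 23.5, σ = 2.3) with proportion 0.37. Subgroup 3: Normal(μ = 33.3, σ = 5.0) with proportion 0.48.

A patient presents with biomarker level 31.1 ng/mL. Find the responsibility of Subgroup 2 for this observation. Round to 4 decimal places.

Apply Bayes' rule: the posterior for each component is proportional to its prior times its likelihood at x.
Evaluate each component's likelihood at the observed value:
  L_1 = (1/(3.1·√(2π)))·exp(−(31.1−18.1)²/(2·3.1²)) = 0.128691·exp(-8.79292) = 1.95357e-05
  L_2 = (1/(2.3·√(2π)))·exp(−(31.1−23.5)²/(2·2.3²)) = 0.173453·exp(-5.45936) = 0.000738267
  L_3 = (1/(5.0·√(2π)))·exp(−(31.1−33.3)²/(2·5.0²)) = 0.079788·exp(-0.09680) = 0.072427
Multiply by the mixture weights:
  π_1·L_1 = 0.15 × 1.95357e-05 = 2.93036e-06
  π_2·L_2 = 0.37 × 0.000738267 = 0.000273159
  π_3·L_3 = 0.48 × 0.072427 = 0.0347649
Evidence: 2.93036e-06 + 0.000273159 + 0.0347649 = 0.035041
P(Subgroup 2 | the observation) ≈ 0.0078

0.0078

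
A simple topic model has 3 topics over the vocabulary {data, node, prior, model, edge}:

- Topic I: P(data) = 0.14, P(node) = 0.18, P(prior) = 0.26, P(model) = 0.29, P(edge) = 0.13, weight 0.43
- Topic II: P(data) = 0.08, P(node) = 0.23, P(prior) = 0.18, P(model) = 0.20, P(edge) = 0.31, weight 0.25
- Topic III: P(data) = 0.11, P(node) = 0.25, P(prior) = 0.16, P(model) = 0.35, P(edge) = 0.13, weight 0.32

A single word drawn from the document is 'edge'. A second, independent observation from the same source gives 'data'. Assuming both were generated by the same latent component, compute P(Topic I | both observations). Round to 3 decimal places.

The responsibility of component k is w_k f_k(x) divided by Σ_j w_j f_j(x).
Since both observations come from the same component, the likelihood for component k is f_k(x₁)·f_k(x₂).
  L_I = [P(edge | comp) = 0.13] × [0.14] = 0.0182
  L_II = [P(edge | comp) = 0.31] × [0.08] = 0.0248
  L_III = [P(edge | comp) = 0.13] × [0.11] = 0.0143
Weight by the priors:
  w_I·L_I = 0.43 × 0.0182 = 0.007826
  w_II·L_II = 0.25 × 0.0248 = 0.0062
  w_III·L_III = 0.32 × 0.0143 = 0.004576
Marginal: 0.007826 + 0.0062 + 0.004576 = 0.018602
P(Topic I | x) = 0.007826 / 0.018602 ≈ 0.421

0.421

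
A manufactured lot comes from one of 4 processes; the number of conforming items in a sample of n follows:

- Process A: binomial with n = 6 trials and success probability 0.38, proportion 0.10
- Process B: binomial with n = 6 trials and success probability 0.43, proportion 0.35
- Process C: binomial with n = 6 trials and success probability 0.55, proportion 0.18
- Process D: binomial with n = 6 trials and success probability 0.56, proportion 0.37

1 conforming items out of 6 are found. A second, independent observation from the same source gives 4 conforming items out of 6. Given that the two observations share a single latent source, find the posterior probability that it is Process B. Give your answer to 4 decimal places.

P(component k | x) = w_k·f_k(x) / marginal(x), where marginal(x) = Σ_j w_j·f_j(x).
Since both observations come from the same component, the likelihood for component k is f_k(x₁)·f_k(x₂).
  f_A = [0.208878] × [0.120229] = 0.0251132
  f_B = [0.155237] × [0.166615] = 0.0258648
  f_C = [0.0608943] × [0.27795] = 0.0169256
  f_D = [0.0554119] × [0.285594] = 0.0158253
Weight by the priors:
  w_A·f_A = 0.10 × 0.0251132 = 0.00251132
  w_B·f_B = 0.35 × 0.0258648 = 0.00905267
  w_C·f_C = 0.18 × 0.0169256 = 0.0030466
  w_D·f_D = 0.37 × 0.0158253 = 0.00585535
Denominator: 0.00251132 + 0.00905267 + 0.0030466 + 0.00585535 = 0.020466
P(Process B | x₁, x₂) ≈ 0.4423

0.4423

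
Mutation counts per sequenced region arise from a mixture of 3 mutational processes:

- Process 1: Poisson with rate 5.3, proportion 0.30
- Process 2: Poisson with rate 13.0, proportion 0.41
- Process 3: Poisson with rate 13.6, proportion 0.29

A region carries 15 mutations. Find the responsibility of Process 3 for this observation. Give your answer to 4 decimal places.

0.4325

By Bayes' theorem, P(k | x) = P(Z=k) f_k(x) / Σ_j P(Z=j) f_j(x).
Evaluate each component's likelihood at the observed value:
  f_1 = e^(−5.3)·5.3^15/15! = 0.000279176
  f_2 = e^(−13.0)·13.0^15/15! = 0.0884754
  f_3 = e^(−13.6)·13.6^15/15! = 0.0955386
Prior × likelihood for each component:
  P(Z=1)·f_1 = 0.30 × 0.000279176 = 8.37527e-05
  P(Z=2)·f_2 = 0.41 × 0.0884754 = 0.0362749
  P(Z=3)·f_3 = 0.29 × 0.0955386 = 0.0277062
Marginal: 8.37527e-05 + 0.0362749 + 0.0277062 = 0.0640649
Responsibility of Process 3: 0.0277062 / 0.0640649 ≈ 0.4325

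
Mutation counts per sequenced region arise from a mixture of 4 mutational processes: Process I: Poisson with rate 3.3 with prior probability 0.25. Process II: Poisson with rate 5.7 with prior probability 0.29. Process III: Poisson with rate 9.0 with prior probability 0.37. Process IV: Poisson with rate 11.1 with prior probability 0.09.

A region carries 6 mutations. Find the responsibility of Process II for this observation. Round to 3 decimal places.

The responsibility of component k is w_k f_k(x) divided by Σ_j w_j f_j(x).
Component likelihoods at x = 6 mutations:
  p_I = e^(−3.3)·3.3^6/6! = 0.0661575
  p_II = e^(−5.7)·5.7^6/6! = 0.159382
  p_III = e^(−9.0)·9.0^6/6! = 0.0910903
  p_IV = e^(−11.1)·11.1^6/6! = 0.0392588
Weight by the priors:
  w_I·p_I = 0.25 × 0.0661575 = 0.0165394
  w_II·p_II = 0.29 × 0.159382 = 0.0462207
  w_III·p_III = 0.37 × 0.0910903 = 0.0337034
  w_IV·p_IV = 0.09 × 0.0392588 = 0.00353329
Marginal: 0.0165394 + 0.0462207 + 0.0337034 + 0.00353329 = 0.0999967
P(Process II | data) ≈ 0.462

0.462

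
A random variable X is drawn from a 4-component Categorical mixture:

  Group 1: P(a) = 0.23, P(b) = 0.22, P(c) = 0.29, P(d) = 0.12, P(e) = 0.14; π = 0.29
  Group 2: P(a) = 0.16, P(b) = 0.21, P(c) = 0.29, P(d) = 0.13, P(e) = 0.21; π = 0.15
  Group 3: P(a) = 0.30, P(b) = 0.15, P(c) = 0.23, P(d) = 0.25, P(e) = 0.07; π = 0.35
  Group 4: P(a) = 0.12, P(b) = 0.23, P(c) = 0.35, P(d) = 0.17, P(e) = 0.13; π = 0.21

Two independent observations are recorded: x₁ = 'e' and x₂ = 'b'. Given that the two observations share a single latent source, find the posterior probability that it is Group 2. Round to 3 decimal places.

Posterior ∝ prior × likelihood, so P(k | x) ∝ π_k f_k(x); normalise over all components.
Since both observations come from the same component, the likelihood for component k is f_k(x₁)·f_k(x₂).
  p_1 = [P(e | comp) = 0.14] × [0.22] = 0.0308
  p_2 = [P(e | comp) = 0.21] × [0.21] = 0.0441
  p_3 = [P(e | comp) = 0.07] × [0.15] = 0.0105
  p_4 = [P(e | comp) = 0.13] × [0.23] = 0.0299
Weight by the priors:
  π_1·p_1 = 0.29 × 0.0308 = 0.008932
  π_2·p_2 = 0.15 × 0.0441 = 0.006615
  π_3·p_3 = 0.35 × 0.0105 = 0.003675
  π_4·p_4 = 0.21 × 0.0299 = 0.006279
Sum: 0.008932 + 0.006615 + 0.003675 + 0.006279 = 0.025501
So the posterior for Group 2 is 0.006615 / 0.025501 ≈ 0.259.

0.259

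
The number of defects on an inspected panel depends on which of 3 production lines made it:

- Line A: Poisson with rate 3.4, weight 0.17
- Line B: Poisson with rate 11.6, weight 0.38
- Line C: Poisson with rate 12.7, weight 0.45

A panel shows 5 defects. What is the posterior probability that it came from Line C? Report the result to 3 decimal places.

0.121

Posterior ∝ prior × likelihood, so P(k | x) ∝ P(Z=k) f_k(x); normalise over all components.
Poisson probabilities:
  L_A = e^(−3.4)·3.4^5/5! = 0.126361
  L_B = e^(−11.6)·11.6^5/5! = 0.0160433
  L_C = e^(−12.7)·12.7^5/5! = 0.00840035
Multiply by the mixture weights:
  P(Z=A)·L_A = 0.17 × 0.126361 = 0.0214813
  P(Z=B)·L_B = 0.38 × 0.0160433 = 0.00609644
  P(Z=C)·L_C = 0.45 × 0.00840035 = 0.00378016
Sum: 0.0214813 + 0.00609644 + 0.00378016 = 0.0313579
P(Line C | 5 defects) ≈ 0.121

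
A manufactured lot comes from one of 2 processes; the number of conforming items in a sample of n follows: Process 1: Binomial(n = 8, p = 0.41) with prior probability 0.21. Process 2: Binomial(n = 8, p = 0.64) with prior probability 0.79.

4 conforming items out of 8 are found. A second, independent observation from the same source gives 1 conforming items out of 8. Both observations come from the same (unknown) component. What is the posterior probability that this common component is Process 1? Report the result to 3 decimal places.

By Bayes' theorem, P(k | x) = P(Z=k) f_k(x) / Σ_j P(Z=j) f_j(x).
Since both observations come from the same component, the likelihood for component k is f_k(x₁)·f_k(x₂).
  p_1 = [C(8,4)·0.41^4·0.59^4 = 70·0.0282576·0.121174 = 0.239685] × [0.0816278] = 0.019565
  p_2 = [C(8,4)·0.64^4·0.36^4 = 70·0.167772·0.0167962 = 0.197255] × [0.00401225] = 0.000791435
Multiply by the mixture weights:
  P(Z=1)·p_1 = 0.21 × 0.019565 = 0.00410865
  P(Z=2)·p_2 = 0.79 × 0.000791435 = 0.000625234
Evidence: 0.00410865 + 0.000625234 = 0.00473388
P(Process 1 | x) ≈ 0.868

0.868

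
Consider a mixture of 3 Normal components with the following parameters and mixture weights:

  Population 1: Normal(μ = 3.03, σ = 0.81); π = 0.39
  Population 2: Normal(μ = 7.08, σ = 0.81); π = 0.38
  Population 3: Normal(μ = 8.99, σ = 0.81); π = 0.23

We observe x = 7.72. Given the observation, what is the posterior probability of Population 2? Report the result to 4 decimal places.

Apply Bayes' rule: the posterior for each component is proportional to its prior times its likelihood at x.
Normal densities:
  p_1 = 2.58493e-08
  p_2 = 0.360463
  p_3 = 0.144082
Multiply by the mixture weights:
  π_1·p_1 = 0.39 × 2.58493e-08 = 1.00812e-08
  π_2·p_2 = 0.38 × 0.360463 = 0.136976
  π_3·p_3 = 0.23 × 0.144082 = 0.0331388
Marginal: 1.00812e-08 + 0.136976 + 0.0331388 = 0.170115
So the posterior for Population 2 is 0.136976 / 0.170115 ≈ 0.8052.

0.8052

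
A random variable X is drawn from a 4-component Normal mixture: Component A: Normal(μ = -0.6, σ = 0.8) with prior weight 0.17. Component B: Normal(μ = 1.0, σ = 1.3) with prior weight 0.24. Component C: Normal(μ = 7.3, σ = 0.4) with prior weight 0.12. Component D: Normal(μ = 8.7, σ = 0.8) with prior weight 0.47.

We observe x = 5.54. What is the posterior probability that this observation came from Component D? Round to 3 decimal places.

Posterior ∝ prior × likelihood, so P(k | x) ∝ w_k f_k(x); normalise over all components.
Evaluate each component's likelihood at the observed value:
  p_A = (1/(0.8·√(2π)))·exp(−(5.54−-0.6)²/(2·0.8²)) = 0.498678·exp(-29.45281) = 8.0654e-14
  p_B = (1/(1.3·√(2π)))·exp(−(5.54−1.0)²/(2·1.3²)) = 0.306879·exp(-6.09811) = 0.000689593
  p_C = (1/(0.4·√(2π)))·exp(−(5.54−7.3)²/(2·0.4²)) = 0.997356·exp(-9.68000) = 6.23562e-05
  p_D = (1/(0.8·√(2π)))·exp(−(5.54−8.7)²/(2·0.8²)) = 0.498678·exp(-7.80125) = 0.000204071
Multiply by the mixture weights:
  w_A·p_A = 0.17 × 8.0654e-14 = 1.37112e-14
  w_B·p_B = 0.24 × 0.000689593 = 0.000165502
  w_C·p_C = 0.12 × 6.23562e-05 = 7.48274e-06
  w_D·p_D = 0.47 × 0.000204071 = 9.59131e-05
Evidence: 1.37112e-14 + 0.000165502 + 7.48274e-06 + 9.59131e-05 = 0.000268898
So the posterior for Component D is 9.59131e-05 / 0.000268898 ≈ 0.357.

0.357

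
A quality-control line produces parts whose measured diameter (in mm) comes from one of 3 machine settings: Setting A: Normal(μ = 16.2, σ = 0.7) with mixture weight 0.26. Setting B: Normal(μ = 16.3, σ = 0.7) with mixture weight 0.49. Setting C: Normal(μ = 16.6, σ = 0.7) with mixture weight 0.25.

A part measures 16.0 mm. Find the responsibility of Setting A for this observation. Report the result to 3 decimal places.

Apply Bayes' rule: the posterior for each component is proportional to its prior times its likelihood at x.
Component likelihoods at x = 16.0 mm:
  p_A = (1/(0.7·√(2π)))·exp(−(16.0−16.2)²/(2·0.7²)) = 0.569918·exp(-0.04082) = 0.547124
  p_B = (1/(0.7·√(2π)))·exp(−(16.0−16.3)²/(2·0.7²)) = 0.569918·exp(-0.09184) = 0.51991
  p_C = (1/(0.7·√(2π)))·exp(−(16.0−16.6)²/(2·0.7²)) = 0.569918·exp(-0.36735) = 0.394707
Multiply by the mixture weights:
  π_A·p_A = 0.26 × 0.547124 = 0.142252
  π_B·p_B = 0.49 × 0.51991 = 0.254756
  π_C·p_C = 0.25 × 0.394707 = 0.0986769
Denominator: 0.142252 + 0.254756 + 0.0986769 = 0.495685
P(Setting A | the observation) = 0.142252 / 0.495685 ≈ 0.287

0.287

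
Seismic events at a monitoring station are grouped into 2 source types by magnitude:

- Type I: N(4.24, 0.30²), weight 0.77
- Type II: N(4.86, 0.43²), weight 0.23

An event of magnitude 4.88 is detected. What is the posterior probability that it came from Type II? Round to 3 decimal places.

By Bayes' theorem, P(k | x) = w_k f_k(x) / Σ_j w_j f_j(x).
Component likelihoods at x = 4.88:
  f_I = (1/(0.30·√(2π)))·exp(−(4.88−4.24)²/(2·0.30²)) = 1.329808·exp(-2.27556) = 0.136624
  f_II = (1/(0.43·√(2π)))·exp(−(4.88−4.86)²/(2·0.43²)) = 0.927773·exp(-0.00108) = 0.92677
Multiply by the mixture weights:
  w_I·f_I = 0.77 × 0.136624 = 0.105201
  w_II·f_II = 0.23 × 0.92677 = 0.213157
Marginal: 0.105201 + 0.213157 = 0.318358
P(Type II | 4.88) = 0.213157 / 0.318358 ≈ 0.670

0.670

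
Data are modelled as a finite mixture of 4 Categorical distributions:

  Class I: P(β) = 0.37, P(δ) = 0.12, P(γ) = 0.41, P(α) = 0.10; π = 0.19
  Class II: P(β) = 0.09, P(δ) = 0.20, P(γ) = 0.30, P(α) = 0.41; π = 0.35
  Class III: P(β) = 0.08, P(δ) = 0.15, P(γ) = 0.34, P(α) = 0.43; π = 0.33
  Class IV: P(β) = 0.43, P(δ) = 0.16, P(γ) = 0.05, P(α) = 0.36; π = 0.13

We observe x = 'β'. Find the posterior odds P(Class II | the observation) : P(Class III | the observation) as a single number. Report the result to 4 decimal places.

1.1932

Posterior odds = (w_i f_i(x)) / (w_j f_j(x)); the normalising sum cancels.
Categorical probabilities:
  p_I = P(β | comp) = 0.37
  p_II = P(β | comp) = 0.09
  p_III = P(β | comp) = 0.08
  p_IV = P(β | comp) = 0.43
0.0315 / 0.0264 ≈ 1.1932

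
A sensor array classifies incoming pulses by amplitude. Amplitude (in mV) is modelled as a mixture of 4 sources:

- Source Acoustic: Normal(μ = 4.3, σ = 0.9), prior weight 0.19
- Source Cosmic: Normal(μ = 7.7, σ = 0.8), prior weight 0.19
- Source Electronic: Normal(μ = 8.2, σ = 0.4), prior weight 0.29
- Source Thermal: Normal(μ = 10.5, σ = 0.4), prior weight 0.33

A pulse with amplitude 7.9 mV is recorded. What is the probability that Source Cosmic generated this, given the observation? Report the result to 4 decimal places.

Posterior ∝ prior × likelihood, so P(k | x) ∝ P(Z=k) f_k(x); normalise over all components.
Component likelihoods at x = 7.9 mV:
  p_Acoustic = 0.0001487
  p_Cosmic = 0.483335
  p_Electronic = 0.752844
  p_Thermal = 6.67389e-10
Prior × likelihood for each component:
  P(Z=Acoustic)·p_Acoustic = 0.19 × 0.0001487 = 2.8253e-05
  P(Z=Cosmic)·p_Cosmic = 0.19 × 0.483335 = 0.0918337
  P(Z=Electronic)·p_Electronic = 0.29 × 0.752844 = 0.218325
  P(Z=Thermal)·p_Thermal = 0.33 × 6.67389e-10 = 2.20238e-10
Evidence: 2.8253e-05 + 0.0918337 + 0.218325 + 2.20238e-10 = 0.310187
P(Source Cosmic | the observation) = 0.0918337 / 0.310187 ≈ 0.2961

0.2961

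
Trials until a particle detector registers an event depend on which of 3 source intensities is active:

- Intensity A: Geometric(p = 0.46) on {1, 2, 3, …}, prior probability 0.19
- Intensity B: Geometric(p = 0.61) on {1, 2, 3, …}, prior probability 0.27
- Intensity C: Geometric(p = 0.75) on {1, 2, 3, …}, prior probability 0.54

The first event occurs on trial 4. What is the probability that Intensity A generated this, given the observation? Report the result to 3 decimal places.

Apply Bayes' rule: the posterior for each component is proportional to its prior times its likelihood at x.
Geometric probabilities:
  p_A = 0.46·(1−0.46)^3 = 0.46·0.157464 = 0.0724334
  p_B = 0.61·(1−0.61)^3 = 0.61·0.059319 = 0.0361846
  p_C = 0.75·(1−0.75)^3 = 0.75·0.015625 = 0.0117188
Multiply by the mixture weights:
  w_A·p_A = 0.19 × 0.0724334 = 0.0137624
  w_B·p_B = 0.27 × 0.0361846 = 0.00976984
  w_C·p_C = 0.54 × 0.0117188 = 0.00632813
Normaliser: 0.0137624 + 0.00976984 + 0.00632813 = 0.0298603
P(Intensity A | the observation) = 0.0137624 / 0.0298603 ≈ 0.461

0.461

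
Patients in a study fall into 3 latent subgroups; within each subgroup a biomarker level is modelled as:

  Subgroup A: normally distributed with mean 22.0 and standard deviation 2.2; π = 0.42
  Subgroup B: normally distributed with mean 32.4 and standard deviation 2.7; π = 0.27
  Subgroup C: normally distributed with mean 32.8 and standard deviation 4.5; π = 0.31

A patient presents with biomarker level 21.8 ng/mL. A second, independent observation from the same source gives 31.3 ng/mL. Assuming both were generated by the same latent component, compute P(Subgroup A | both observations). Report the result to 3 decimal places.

Apply Bayes' rule: the posterior for each component is proportional to its prior times its likelihood at x.
Since both observations come from the same component, the likelihood for component k is f_k(x₁)·f_k(x₂).
  p_A = [(1/(2.2·√(2π)))·exp(−(21.8−22.0)²/(2·2.2²)) = 0.181337·exp(-0.00413) = 0.18059] × [2.38837e-05] = 4.31315e-06
  p_B = [(1/(2.7·√(2π)))·exp(−(21.8−32.4)²/(2·2.7²)) = 0.147756·exp(-7.70645) = 6.64781e-05] × [0.135989] = 9.0403e-06
  p_C = [(1/(4.5·√(2π)))·exp(−(21.8−32.8)²/(2·4.5²)) = 0.088654·exp(-2.98765) = 0.00446864] × [0.0838629] = 0.000374754
Unnormalised posteriors:
  w_A·p_A = 0.42 × 4.31315e-06 = 1.81152e-06
  w_B·p_B = 0.27 × 9.0403e-06 = 2.44088e-06
  w_C·p_C = 0.31 × 0.000374754 = 0.000116174
Evidence: 1.81152e-06 + 2.44088e-06 + 0.000116174 = 0.000120426
So the posterior for Subgroup A is 1.81152e-06 / 0.000120426 ≈ 0.015.

0.015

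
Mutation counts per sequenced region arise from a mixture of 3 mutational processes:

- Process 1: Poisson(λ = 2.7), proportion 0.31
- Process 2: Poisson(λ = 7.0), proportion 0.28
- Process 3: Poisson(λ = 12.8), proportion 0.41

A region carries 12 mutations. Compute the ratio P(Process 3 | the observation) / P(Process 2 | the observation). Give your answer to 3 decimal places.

Since P(k|x) ∝ w_k f_k(x), the posterior odds are w_i f_i(x) / (w_j f_j(x)).
Component likelihoods at x = 12 mutations:
  L_1 = e^(−2.7)·2.7^12/12! = 2.10588e-05
  L_2 = e^(−7.0)·7.0^12/12! = 0.0263498
  L_3 = e^(−12.8)·12.8^12/12! = 0.111484
Odds = (0.41/0.28) × (0.111484/0.0263498) = 1.46429 × 4.23092 ≈ 6.195

6.195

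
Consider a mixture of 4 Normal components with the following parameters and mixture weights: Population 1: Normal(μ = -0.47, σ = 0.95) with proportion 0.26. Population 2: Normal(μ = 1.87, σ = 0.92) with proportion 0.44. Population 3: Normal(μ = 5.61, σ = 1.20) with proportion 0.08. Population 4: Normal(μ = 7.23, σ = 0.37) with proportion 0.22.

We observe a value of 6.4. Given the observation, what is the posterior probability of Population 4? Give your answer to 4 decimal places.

0.4722

Posterior ∝ prior × likelihood, so P(k | x) ∝ w_k f_k(x); normalise over all components.
Evaluate each component's likelihood at the observed value:
  p_1 = 1.8506e-12
  p_2 = 2.35725e-06
  p_3 = 0.26768
  p_4 = 0.0870949
Multiply by the mixture weights:
  w_1·p_1 = 0.26 × 1.8506e-12 = 4.81155e-13
  w_2·p_2 = 0.44 × 2.35725e-06 = 1.03719e-06
  w_3·p_3 = 0.08 × 0.26768 = 0.0214144
  w_4·p_4 = 0.22 × 0.0870949 = 0.0191609
Evidence: 4.81155e-13 + 1.03719e-06 + 0.0214144 + 0.0191609 = 0.0405764
P(Population 4 | 6.4) ≈ 0.4722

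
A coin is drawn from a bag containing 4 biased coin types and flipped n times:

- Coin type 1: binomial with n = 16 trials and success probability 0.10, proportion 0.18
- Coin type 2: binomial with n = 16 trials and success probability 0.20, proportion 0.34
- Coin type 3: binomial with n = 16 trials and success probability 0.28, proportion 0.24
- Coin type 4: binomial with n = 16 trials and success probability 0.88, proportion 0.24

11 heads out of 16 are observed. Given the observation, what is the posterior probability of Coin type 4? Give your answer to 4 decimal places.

0.9729

P(component k | x) = P(Z=k)·f_k(x) / marginal(x), where marginal(x) = Σ_j P(Z=j)·f_j(x).
Evaluate each component's likelihood at the observed value:
  L_1 = C(16,11)·0.10^11·0.90^5 = 4368·1e-11·0.59049 = 2.57926e-08
  L_2 = C(16,11)·0.20^11·0.80^5 = 4368·2.048e-08·0.32768 = 2.93132e-05
  L_3 = C(16,11)·0.28^11·0.72^5 = 4368·8.29351e-07·0.193492 = 0.000700944
  L_4 = C(16,11)·0.88^11·0.12^5 = 4368·0.245081·2.48832e-05 = 0.0266378
Unnormalised posteriors:
  P(Z=1)·L_1 = 0.18 × 2.57926e-08 = 4.64267e-09
  P(Z=2)·L_2 = 0.34 × 2.93132e-05 = 9.96647e-06
  P(Z=3)·L_3 = 0.24 × 0.000700944 = 0.000168227
  P(Z=4)·L_4 = 0.24 × 0.0266378 = 0.00639307
Normaliser: 4.64267e-09 + 9.96647e-06 + 0.000168227 + 0.00639307 = 0.00657127
P(Coin type 4 | data) ≈ 0.9729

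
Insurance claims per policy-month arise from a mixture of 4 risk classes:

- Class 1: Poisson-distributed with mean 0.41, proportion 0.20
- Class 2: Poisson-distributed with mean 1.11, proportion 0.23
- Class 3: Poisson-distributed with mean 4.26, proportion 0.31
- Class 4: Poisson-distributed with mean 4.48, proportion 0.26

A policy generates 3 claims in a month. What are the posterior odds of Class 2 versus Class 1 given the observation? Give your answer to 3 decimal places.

The posterior odds equal the prior odds times the likelihood ratio: (π_i/π_j)·(f_i(x)/f_j(x)).
Evaluate each component's likelihood at the observed value:
  f_1 = e^(−0.41)·0.41^3/3! = 0.00762324
  f_2 = e^(−1.11)·1.11^3/3! = 0.0751192
  f_3 = e^(−4.26)·4.26^3/3! = 0.181963
  f_4 = e^(−4.48)·4.48^3/3! = 0.169841
0.0172774 / 0.00152465 ≈ 11.332

11.332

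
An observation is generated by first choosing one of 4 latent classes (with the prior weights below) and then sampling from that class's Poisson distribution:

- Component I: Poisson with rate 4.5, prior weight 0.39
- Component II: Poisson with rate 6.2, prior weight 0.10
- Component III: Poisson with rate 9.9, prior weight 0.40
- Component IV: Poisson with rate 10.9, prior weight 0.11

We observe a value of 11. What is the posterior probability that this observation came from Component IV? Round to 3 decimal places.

0.210

P(component k | x) = π_k·f_k(x) / marginal(x), where marginal(x) = Σ_j π_j·f_j(x).
Evaluate each component's likelihood at the observed value:
  p_I = 0.00426439
  p_II = 0.0264562
  p_III = 0.112542
  p_IV = 0.119323
Unnormalised posteriors:
  π_I·p_I = 0.39 × 0.00426439 = 0.00166311
  π_II·p_II = 0.10 × 0.0264562 = 0.00264562
  π_III·p_III = 0.40 × 0.112542 = 0.0450169
  π_IV·p_IV = 0.11 × 0.119323 = 0.0131256
Denominator: 0.00166311 + 0.00264562 + 0.0450169 + 0.0131256 = 0.0624513
So the posterior for Component IV is 0.0131256 / 0.0624513 ≈ 0.210.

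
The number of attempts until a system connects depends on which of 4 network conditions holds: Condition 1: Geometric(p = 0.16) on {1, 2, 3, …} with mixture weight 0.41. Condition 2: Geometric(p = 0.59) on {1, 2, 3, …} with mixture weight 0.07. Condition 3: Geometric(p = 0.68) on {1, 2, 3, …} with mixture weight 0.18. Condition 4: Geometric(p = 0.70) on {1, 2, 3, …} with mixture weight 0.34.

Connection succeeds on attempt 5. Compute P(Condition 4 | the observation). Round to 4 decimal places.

Apply Bayes' rule: the posterior for each component is proportional to its prior times its likelihood at x.
Component likelihoods at x = 5:
  f_1 = 0.0796594
  f_2 = 0.016672
  f_3 = 0.00713032
  f_4 = 0.00567
Prior × likelihood for each component:
  P(Z=1)·f_1 = 0.41 × 0.0796594 = 0.0326604
  P(Z=2)·f_2 = 0.07 × 0.016672 = 0.00116704
  P(Z=3)·f_3 = 0.18 × 0.00713032 = 0.00128346
  P(Z=4)·f_4 = 0.34 × 0.00567 = 0.0019278
Normaliser: 0.0326604 + 0.00116704 + 0.00128346 + 0.0019278 = 0.0370387
So the posterior for Condition 4 is 0.0019278 / 0.0370387 ≈ 0.0520.

0.0520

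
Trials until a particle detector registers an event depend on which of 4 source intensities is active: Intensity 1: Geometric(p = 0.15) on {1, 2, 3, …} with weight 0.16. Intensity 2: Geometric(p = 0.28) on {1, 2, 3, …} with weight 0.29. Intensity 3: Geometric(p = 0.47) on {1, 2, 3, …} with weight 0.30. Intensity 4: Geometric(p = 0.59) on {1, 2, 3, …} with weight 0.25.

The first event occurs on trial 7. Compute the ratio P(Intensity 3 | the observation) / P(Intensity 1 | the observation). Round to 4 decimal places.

Since P(k|x) ∝ π_k f_k(x), the posterior odds are π_i f_i(x) / (π_j f_j(x)).
Geometric probabilities:
  f_1 = 0.15·(1−0.15)^6 = 0.15·0.37715 = 0.0565724
  f_2 = 0.28·(1−0.28)^6 = 0.28·0.139314 = 0.0390079
  f_3 = 0.47·(1−0.47)^6 = 0.47·0.0221644 = 0.0104172
  f_4 = 0.59·(1−0.59)^6 = 0.59·0.0047501 = 0.00280256
Posterior odds = (π_3·f_3) / (π_1·f_1) = (0.30·0.0104172) / (0.16·0.0565724) = 0.00312517 / 0.00905159 ≈ 0.3453

0.3453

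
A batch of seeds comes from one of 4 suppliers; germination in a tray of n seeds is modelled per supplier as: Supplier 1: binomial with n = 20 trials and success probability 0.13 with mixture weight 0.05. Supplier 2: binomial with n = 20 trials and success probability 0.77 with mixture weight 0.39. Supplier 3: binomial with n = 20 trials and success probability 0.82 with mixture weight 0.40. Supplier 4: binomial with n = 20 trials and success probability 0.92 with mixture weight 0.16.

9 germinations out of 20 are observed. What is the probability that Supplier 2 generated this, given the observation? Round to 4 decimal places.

Posterior ∝ prior × likelihood, so P(k | x) ∝ P(Z=k) f_k(x); normalise over all components.
Binomial probabilities:
  f_1 = C(20,9)·0.13^9·0.87^11 = 167960·1.06045e-08·0.216128 = 0.000384953
  f_2 = C(20,9)·0.77^9·0.23^11 = 167960·0.0951517·9.5281e-08 = 0.00152275
  f_3 = C(20,9)·0.82^9·0.18^11 = 167960·0.16762·6.42684e-09 = 0.000180937
  f_4 = C(20,9)·0.92^9·0.08^11 = 167960·0.472161·8.58993e-13 = 6.81218e-08
Multiply by the mixture weights:
  P(Z=1)·f_1 = 0.05 × 0.000384953 = 1.92477e-05
  P(Z=2)·f_2 = 0.39 × 0.00152275 = 0.000593872
  P(Z=3)·f_3 = 0.40 × 0.000180937 = 7.23749e-05
  P(Z=4)·f_4 = 0.16 × 6.81218e-08 = 1.08995e-08
Normaliser: 1.92477e-05 + 0.000593872 + 7.23749e-05 + 1.08995e-08 = 0.000685506
Responsibility of Supplier 2: 0.000593872 / 0.000685506 ≈ 0.8663

0.8663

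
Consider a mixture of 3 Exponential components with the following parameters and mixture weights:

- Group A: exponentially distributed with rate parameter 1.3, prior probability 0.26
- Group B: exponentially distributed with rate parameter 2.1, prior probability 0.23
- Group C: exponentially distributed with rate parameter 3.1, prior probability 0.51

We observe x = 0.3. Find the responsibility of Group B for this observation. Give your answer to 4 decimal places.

The responsibility of component k is w_k f_k(x) divided by Σ_j w_j f_j(x).
Component likelihoods at x = 0.3:
  p_A = 1.3·e^(−1.3·0.3) = 1.3·e^(−0.3900) = 0.880174
  p_B = 2.1·e^(−2.1·0.3) = 2.1·e^(−0.6300) = 1.11844
  p_C = 3.1·e^(−3.1·0.3) = 3.1·e^(−0.9300) = 1.22312
Weight by the priors:
  w_A·p_A = 0.26 × 0.880174 = 0.228845
  w_B·p_B = 0.23 × 1.11844 = 0.257242
  w_C·p_C = 0.51 × 1.22312 = 0.623789
Sum: 0.228845 + 0.257242 + 0.623789 = 1.10988
Responsibility of Group B: 0.257242 / 1.10988 ≈ 0.2318

0.2318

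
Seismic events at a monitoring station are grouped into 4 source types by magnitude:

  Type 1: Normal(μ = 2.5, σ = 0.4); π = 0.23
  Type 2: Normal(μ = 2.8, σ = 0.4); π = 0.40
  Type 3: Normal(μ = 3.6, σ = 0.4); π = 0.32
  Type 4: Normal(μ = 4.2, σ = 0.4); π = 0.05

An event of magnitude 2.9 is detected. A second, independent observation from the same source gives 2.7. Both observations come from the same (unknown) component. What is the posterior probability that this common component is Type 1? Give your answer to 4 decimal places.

By Bayes' theorem, P(k | x) = π_k f_k(x) / Σ_j π_j f_j(x).
Since both observations come from the same component, the likelihood for component k is f_k(x₁)·f_k(x₂).
  p_1 = [(1/(0.4·√(2π)))·exp(−(2.9−2.5)²/(2·0.4²)) = 0.997356·exp(-0.50000) = 0.604927] × [0.880163] = 0.532434
  p_2 = [(1/(0.4·√(2π)))·exp(−(2.9−2.8)²/(2·0.4²)) = 0.997356·exp(-0.03125) = 0.96667] × [0.96667] = 0.934451
  p_3 = [(1/(0.4·√(2π)))·exp(−(2.9−3.6)²/(2·0.4²)) = 0.997356·exp(-1.53125) = 0.215693] × [0.0793491] = 0.0171151
  p_4 = [(1/(0.4·√(2π)))·exp(−(2.9−4.2)²/(2·0.4²)) = 0.997356·exp(-5.28125) = 0.00507262] × [0.000881489] = 4.47146e-06
Prior × likelihood for each component:
  π_1·p_1 = 0.23 × 0.532434 = 0.12246
  π_2·p_2 = 0.40 × 0.934451 = 0.373781
  π_3·p_3 = 0.32 × 0.0171151 = 0.00547682
  π_4·p_4 = 0.05 × 4.47146e-06 = 2.23573e-07
Denominator: 0.12246 + 0.373781 + 0.00547682 + 2.23573e-07 = 0.501718
P(Type 1 | x₁,x₂) ≈ 0.2441

0.2441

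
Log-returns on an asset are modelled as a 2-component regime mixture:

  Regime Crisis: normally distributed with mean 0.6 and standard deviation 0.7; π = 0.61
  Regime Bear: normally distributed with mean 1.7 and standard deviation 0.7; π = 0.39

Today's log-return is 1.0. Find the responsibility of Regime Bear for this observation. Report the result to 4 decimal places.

Apply Bayes' rule: the posterior for each component is proportional to its prior times its likelihood at x.
Evaluate each component's likelihood at the observed value:
  p_Crisis = (1/(0.7·√(2π)))·exp(−(1.0−0.6)²/(2·0.7²)) = 0.569918·exp(-0.16327) = 0.484068
  p_Bear = (1/(0.7·√(2π)))·exp(−(1.0−1.7)²/(2·0.7²)) = 0.569918·exp(-0.50000) = 0.345672
Weight by the priors:
  π_Crisis·p_Crisis = 0.61 × 0.484068 = 0.295282
  π_Bear·p_Bear = 0.39 × 0.345672 = 0.134812
Evidence: 0.295282 + 0.134812 = 0.430094
P(Regime Bear | x) ≈ 0.3134

0.3134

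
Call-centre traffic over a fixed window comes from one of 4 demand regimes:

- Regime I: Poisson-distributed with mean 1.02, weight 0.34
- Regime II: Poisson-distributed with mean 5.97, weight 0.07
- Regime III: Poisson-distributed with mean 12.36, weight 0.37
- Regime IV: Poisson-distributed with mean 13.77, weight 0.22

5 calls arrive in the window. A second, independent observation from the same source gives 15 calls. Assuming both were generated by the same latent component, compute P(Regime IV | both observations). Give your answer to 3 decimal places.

The responsibility of component k is π_k f_k(x) divided by Σ_j π_j f_j(x).
Since both observations come from the same component, the likelihood for component k is f_k(x₁)·f_k(x₂).
  L_I = [e^(−1.02)·1.02^5/5! = 0.00331772] × [3.71127e-13] = 1.23129e-15
  L_II = [e^(−5.97)·5.97^5/5! = 0.161418] × [0.000851878] = 0.000137509
  L_III = [e^(−12.36)·12.36^5/5! = 0.0103046] × [0.078686] = 0.000810828
  L_IV = [e^(−13.77)·13.77^5/5! = 0.00431771] × [0.0971124] = 0.000419303
Weight by the priors:
  π_I·L_I = 0.34 × 1.23129e-15 = 4.1864e-16
  π_II·L_II = 0.07 × 0.000137509 = 9.6256e-06
  π_III·L_III = 0.37 × 0.000810828 = 0.000300007
  π_IV·L_IV = 0.22 × 0.000419303 = 9.22466e-05
Sum: 4.1864e-16 + 9.6256e-06 + 0.000300007 + 9.22466e-05 = 0.000401879
P(Regime IV | data) = 9.22466e-05 / 0.000401879 ≈ 0.230

0.230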